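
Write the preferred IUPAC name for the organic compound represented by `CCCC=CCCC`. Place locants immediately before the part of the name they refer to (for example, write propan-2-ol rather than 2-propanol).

oct-4-ene

Counting along the main chain through the multiple bond gives 8 carbons: the parent is octane.
There is one C=C double bond, indicated by the ending -ene.
The molecule is symmetric, so either numbering direction gives the same locants.
This places the double bond between C-4 and C-5.
Assembling the pieces gives oct-4-ene.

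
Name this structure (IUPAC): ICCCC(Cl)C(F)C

4-chloro-5-fluoro-1-iodohexane

The parent chain contains 6 carbons (hexane).
Number the chain so that the substituent locant set {1,4,5} is lower than {2,3,6} at the first point of difference.
This places a chloro group at C-4; a fluoro group at C-5; an iodo group at C-1.
Prefixes are listed alphabetically: chloro, fluoro, iodo.
Putting it together: 4-chloro-5-fluoro-1-iodohexane.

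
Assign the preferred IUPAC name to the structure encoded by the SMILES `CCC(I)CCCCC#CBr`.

1-bromo-7-iodonon-1-yne

The longest carbon chain that includes the multiple bond has 9 carbons, so the parent hydride is nonane.
A C≡C triple bond in the chain gives the infix -yne-.
Choose the numbering such that numbering from this end puts the triple bond at C-1 rather than C-8.
That gives the triple bond between C-1 and C-2; a bromo group at C-1; an iodo group at C-7.
The substituents are ordered alphabetically, ignoring any di-/tri- multipliers.
The name is 1-bromo-7-iodonon-1-yne.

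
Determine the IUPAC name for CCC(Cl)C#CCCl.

The longest chain bearing the multiple bond is 6 carbons long (hexane).
The chain contains a C≡C triple bond, so the unsaturation ending is -yne.
Choose the numbering such that numbering from this end puts the triple bond at C-2 rather than C-4.
That gives the triple bond between C-2 and C-3; chloro groups at C-1 and C-4.
Assembling the pieces gives 1,4-dichlorohex-2-yne.

1,4-dichlorohex-2-yne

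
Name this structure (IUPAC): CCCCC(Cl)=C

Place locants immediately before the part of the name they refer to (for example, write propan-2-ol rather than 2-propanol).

The longest carbon chain that includes the multiple bond has 6 carbons, so the parent hydride is hexane.
The chain contains a C=C double bond, so the unsaturation ending is -ene.
Number the chain so that numbering from this end puts the double bond at C-1 rather than C-5.
This places the double bond between C-1 and C-2; a chloro group at C-2.
Assembling the pieces gives 2-chlorohex-1-ene.

2-chlorohex-1-ene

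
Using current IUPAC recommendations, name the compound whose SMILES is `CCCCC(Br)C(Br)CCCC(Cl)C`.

6,7-dibromo-2-chloroundecane

The longest continuous carbon chain has 11 atoms, so the parent hydride is undecane.
Number the chain so that the substituent locant set {2,6,7} is lower than {5,6,10} at the first point of difference.
With this numbering: bromo groups at C-6 and C-7; a chloro group at C-2.
Substituent prefixes are cited in alphabetical order (multiplying prefixes like di-/tri- are ignored for ordering).
Assembling the pieces gives 6,7-dibromo-2-chloroundecane.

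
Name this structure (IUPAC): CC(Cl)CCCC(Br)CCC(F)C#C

6-bromo-10-chloro-3-fluoroundec-1-yne

The longest chain bearing the multiple bond is 11 carbons long (undecane).
The chain contains a C≡C triple bond, so the unsaturation ending is -yne.
Number the chain so that numbering from this end puts the triple bond at C-1 rather than C-10.
That gives the triple bond between C-1 and C-2; a bromo group at C-6; a chloro group at C-10; a fluoro group at C-3.
The substituents are ordered alphabetically, ignoring any di-/tri- multipliers.
Assembling the pieces gives 6-bromo-10-chloro-3-fluoroundec-1-yne.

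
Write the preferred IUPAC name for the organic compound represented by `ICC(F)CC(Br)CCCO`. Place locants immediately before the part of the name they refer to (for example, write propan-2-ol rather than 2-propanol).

4-bromo-6-fluoro-7-iodoheptan-1-ol

The longest carbon chain that includes the –OH group has 7 carbons, so the parent hydride is heptane.
An alcohol (–OH) is the principal characteristic group, giving the suffix -ol.
The numbering direction is chosen so that numbering from this end puts the hydroxyl group at C-1 rather than C-7.
That gives the hydroxyl at C-1; a bromo group at C-4; a fluoro group at C-6; an iodo group at C-7.
The substituents are ordered alphabetically, ignoring any di-/tri- multipliers.
Assembling the pieces gives 4-bromo-6-fluoro-7-iodoheptan-1-ol.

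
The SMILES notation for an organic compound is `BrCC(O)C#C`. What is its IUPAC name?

1-bromobut-3-yn-2-ol

The longest chain bearing the –OH group and the multiple bond is 4 carbons long (butane).
An alcohol (–OH) is the principal characteristic group, giving the suffix -ol.
The chain contains a C≡C triple bond, so the unsaturation ending is -yne.
Choose the numbering such that numbering from this end puts the hydroxyl group at C-2 rather than C-3.
With this numbering: the hydroxyl at C-2; the triple bond between C-3 and C-4; a bromo group at C-1.
The name is 1-bromobut-3-yn-2-ol.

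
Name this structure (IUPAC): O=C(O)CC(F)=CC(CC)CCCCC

The longest carbon chain that includes the –COOH group and the multiple bond has 10 carbons, so the parent hydride is decane.
A carboxylic acid (terminal –COOH) is the principal characteristic group, giving the suffix -oic acid.
A C=C double bond in the chain gives the infix -ene-.
Number the chain so that the carboxylic acid carbon is C-1 by definition.
This places the double bond between C-3 and C-4; an ethyl group at C-5; a fluoro group at C-3.
Prefixes are listed alphabetically: ethyl, fluoro.
The name is 5-ethyl-3-fluorodec-3-enoic acid.

5-ethyl-3-fluorodec-3-enoic acid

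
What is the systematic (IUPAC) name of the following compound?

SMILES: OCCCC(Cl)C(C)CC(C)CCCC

4-chloro-5,7-dimethylundecan-1-ol

Counting along the main chain through the –OH group gives 11 carbons: the parent is undecane.
An alcohol (–OH) is the principal characteristic group, giving the suffix -ol.
The numbering direction is chosen so that numbering from this end puts the hydroxyl group at C-1 rather than C-11.
This places the hydroxyl at C-1; a chloro group at C-4; methyl groups at C-5 and C-7.
The substituents are ordered alphabetically, ignoring any di-/tri- multipliers.
The name is 4-chloro-5,7-dimethylundecan-1-ol.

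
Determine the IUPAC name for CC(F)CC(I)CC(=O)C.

The longest chain bearing the carbonyl is 7 carbons long (heptane).
The highest-priority functional group is a ketone (C=O on an internal carbon), so the name ends in -one.
Number the chain so that numbering from this end puts the carbonyl group at C-2 rather than C-6.
This places the carbonyl at C-2; a fluoro group at C-6; an iodo group at C-4.
The substituents are ordered alphabetically, ignoring any di-/tri- multipliers.
Putting it together: 6-fluoro-4-iodoheptan-2-one.

6-fluoro-4-iodoheptan-2-one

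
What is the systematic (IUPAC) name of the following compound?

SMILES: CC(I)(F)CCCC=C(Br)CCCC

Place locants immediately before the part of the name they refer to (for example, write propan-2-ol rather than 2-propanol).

Counting along the main chain through the multiple bond gives 11 carbons: the parent is undecane.
A C=C double bond in the chain gives the infix -ene-.
Number the chain so that numbering from this end puts the double bond at C-5 rather than C-6.
This places the double bond between C-5 and C-6; a bromo group at C-5; a fluoro group at C-10; an iodo group at C-10.
The substituents are ordered alphabetically, ignoring any di-/tri- multipliers.
Putting it together: 5-bromo-10-fluoro-10-iodoundec-5-ene.

5-bromo-10-fluoro-10-iodoundec-5-ene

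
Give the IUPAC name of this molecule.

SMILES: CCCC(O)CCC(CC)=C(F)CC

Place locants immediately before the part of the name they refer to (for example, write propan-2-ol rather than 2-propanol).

7-ethyl-8-fluorodec-7-en-4-ol

Counting along the main chain through the –OH group and the multiple bond gives 10 carbons: the parent is decane.
The highest-priority functional group is an alcohol (–OH), so the name ends in -ol.
The chain contains a C=C double bond, so the unsaturation ending is -ene.
Choose the numbering such that numbering from this end puts the hydroxyl group at C-4 rather than C-7.
That gives the hydroxyl at C-4; the double bond between C-7 and C-8; an ethyl group at C-7; a fluoro group at C-8.
Prefixes are listed alphabetically: ethyl, fluoro.
The name is 7-ethyl-8-fluorodec-7-en-4-ol.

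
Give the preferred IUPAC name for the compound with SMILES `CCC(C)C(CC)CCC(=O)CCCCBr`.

The longest chain bearing the carbonyl is 11 carbons long (undecane).
A ketone (C=O on an internal carbon) is the principal characteristic group, giving the suffix -one.
Number the chain so that numbering from this end puts the carbonyl group at C-5 rather than C-7.
That gives the carbonyl at C-5; a bromo group at C-1; an ethyl group at C-8; a methyl group at C-9.
The substituents are ordered alphabetically, ignoring any di-/tri- multipliers.
The name is 1-bromo-8-ethyl-9-methylundecan-5-one.

1-bromo-8-ethyl-9-methylundecan-5-one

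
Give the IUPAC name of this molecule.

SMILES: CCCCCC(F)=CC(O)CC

5-fluorodec-4-en-3-ol

The longest carbon chain that includes the –OH group and the multiple bond has 10 carbons, so the parent hydride is decane.
The highest-priority functional group is an alcohol (–OH), so the name ends in -ol.
The chain contains a C=C double bond, so the unsaturation ending is -ene.
Number the chain so that numbering from this end puts the hydroxyl group at C-3 rather than C-8.
This places the hydroxyl at C-3; the double bond between C-4 and C-5; a fluoro group at C-5.
The name is 5-fluorodec-4-en-3-ol.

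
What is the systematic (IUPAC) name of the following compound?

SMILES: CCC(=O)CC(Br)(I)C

The longest carbon chain that includes the carbonyl has 6 carbons, so the parent hydride is hexane.
A ketone (C=O on an internal carbon) is the principal characteristic group, giving the suffix -one.
Choose the numbering such that numbering from this end puts the carbonyl group at C-3 rather than C-4.
That gives the carbonyl at C-3; a bromo group at C-5; an iodo group at C-5.
Substituent prefixes are cited in alphabetical order (multiplying prefixes like di-/tri- are ignored for ordering).
Assembling the pieces gives 5-bromo-5-iodohexan-3-one.

5-bromo-5-iodohexan-3-one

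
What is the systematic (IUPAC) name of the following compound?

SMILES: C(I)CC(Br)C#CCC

Counting along the main chain through the multiple bond gives 7 carbons: the parent is heptane.
A C≡C triple bond in the chain gives the infix -yne-.
The numbering direction is chosen so that numbering from this end puts the triple bond at C-3 rather than C-4.
That gives the triple bond between C-3 and C-4; a bromo group at C-5; an iodo group at C-7.
The substituents are ordered alphabetically, ignoring any di-/tri- multipliers.
Putting it together: 5-bromo-7-iodohept-3-yne.

5-bromo-7-iodohept-3-yne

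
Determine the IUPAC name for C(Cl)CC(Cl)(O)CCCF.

Counting along the main chain through the –OH group gives 6 carbons: the parent is hexane.
An alcohol (–OH) is the principal characteristic group, giving the suffix -ol.
The numbering direction is chosen so that numbering from this end puts the hydroxyl group at C-3 rather than C-4.
That gives the hydroxyl at C-3; chloro groups at C-1 and C-3; a fluoro group at C-6.
Prefixes are listed alphabetically: chloro, fluoro.
The name is 1,3-dichloro-6-fluorohexan-3-ol.

1,3-dichloro-6-fluorohexan-3-ol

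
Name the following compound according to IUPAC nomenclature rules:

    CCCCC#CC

hept-2-yne

Counting along the main chain through the multiple bond gives 7 carbons: the parent is heptane.
There is one C≡C triple bond, indicated by the ending -yne.
The numbering direction is chosen so that numbering from this end puts the triple bond at C-2 rather than C-5.
That gives the triple bond between C-2 and C-3.
Assembling the pieces gives hept-2-yne.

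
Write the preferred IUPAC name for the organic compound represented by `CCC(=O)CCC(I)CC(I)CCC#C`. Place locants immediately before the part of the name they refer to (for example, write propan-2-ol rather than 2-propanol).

6,8-diiodododec-11-yn-3-one

The longest chain bearing the carbonyl and the multiple bond is 12 carbons long (dodecane).
The principal characteristic group is a ketone (C=O on an internal carbon), named with the suffix -one.
The chain contains a C≡C triple bond, so the unsaturation ending is -yne.
The numbering direction is chosen so that numbering from this end puts the carbonyl group at C-3 rather than C-10.
This places the carbonyl at C-3; the triple bond between C-11 and C-12; iodo groups at C-6 and C-8.
Putting it together: 6,8-diiodododec-11-yn-3-one.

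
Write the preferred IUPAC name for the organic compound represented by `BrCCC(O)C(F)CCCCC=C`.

1-bromo-4-fluorodec-9-en-3-ol

Counting along the main chain through the –OH group and the multiple bond gives 10 carbons: the parent is decane.
The principal characteristic group is an alcohol (–OH), named with the suffix -ol.
There is one C=C double bond, indicated by the ending -ene.
Choose the numbering such that numbering from this end puts the hydroxyl group at C-3 rather than C-8.
With this numbering: the hydroxyl at C-3; the double bond between C-9 and C-10; a bromo group at C-1; a fluoro group at C-4.
Prefixes are listed alphabetically: bromo, fluoro.
The name is 1-bromo-4-fluorodec-9-en-3-ol.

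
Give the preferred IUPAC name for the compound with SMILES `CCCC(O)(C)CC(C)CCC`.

The longest chain bearing the –OH group is 9 carbons long (nonane).
An alcohol (–OH) is the principal characteristic group, giving the suffix -ol.
The numbering direction is chosen so that numbering from this end puts the hydroxyl group at C-4 rather than C-6.
This places the hydroxyl at C-4; methyl groups at C-4 and C-6.
Assembling the pieces gives 4,6-dimethylnonan-4-ol.

4,6-dimethylnonan-4-ol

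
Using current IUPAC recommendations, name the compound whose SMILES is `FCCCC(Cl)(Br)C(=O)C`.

3-bromo-3-chloro-6-fluorohexan-2-one

The longest chain bearing the carbonyl is 6 carbons long (hexane).
The highest-priority functional group is a ketone (C=O on an internal carbon), so the name ends in -one.
Choose the numbering such that numbering from this end puts the carbonyl group at C-2 rather than C-5.
This places the carbonyl at C-2; a bromo group at C-3; a chloro group at C-3; a fluoro group at C-6.
Substituent prefixes are cited in alphabetical order (multiplying prefixes like di-/tri- are ignored for ordering).
Assembling the pieces gives 3-bromo-3-chloro-6-fluorohexan-2-one.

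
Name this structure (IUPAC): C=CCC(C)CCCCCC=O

Counting along the main chain through the –CHO group and the multiple bond gives 10 carbons: the parent is decane.
An aldehyde (terminal –CHO) is the principal characteristic group, giving the suffix -al.
A C=C double bond in the chain gives the infix -ene-.
Number the chain so that the aldehyde carbon is C-1 by definition.
That gives the double bond between C-9 and C-10; a methyl group at C-7.
Putting it together: 7-methyldec-9-enal.

7-methyldec-9-enal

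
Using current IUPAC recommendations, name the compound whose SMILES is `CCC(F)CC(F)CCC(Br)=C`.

The longest chain bearing the multiple bond is 9 carbons long (nonane).
The chain contains a C=C double bond, so the unsaturation ending is -ene.
The numbering direction is chosen so that numbering from this end puts the double bond at C-1 rather than C-8.
That gives the double bond between C-1 and C-2; a bromo group at C-2; fluoro groups at C-5 and C-7.
The substituents are ordered alphabetically, ignoring any di-/tri- multipliers.
Putting it together: 2-bromo-5,7-difluoronon-1-ene.

2-bromo-5,7-difluoronon-1-ene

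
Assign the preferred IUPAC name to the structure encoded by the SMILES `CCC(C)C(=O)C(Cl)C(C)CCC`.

Counting along the main chain through the carbonyl gives 9 carbons: the parent is nonane.
The principal characteristic group is a ketone (C=O on an internal carbon), named with the suffix -one.
Number the chain so that numbering from this end puts the carbonyl group at C-4 rather than C-6.
This places the carbonyl at C-4; a chloro group at C-5; methyl groups at C-3 and C-6.
Substituent prefixes are cited in alphabetical order (multiplying prefixes like di-/tri- are ignored for ordering).
Assembling the pieces gives 5-chloro-3,6-dimethylnonan-4-one.

5-chloro-3,6-dimethylnonan-4-one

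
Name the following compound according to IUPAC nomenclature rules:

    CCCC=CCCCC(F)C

9-fluorodec-4-ene

The longest chain bearing the multiple bond is 10 carbons long (decane).
There is one C=C double bond, indicated by the ending -ene.
Number the chain so that numbering from this end puts the double bond at C-4 rather than C-6.
That gives the double bond between C-4 and C-5; a fluoro group at C-9.
Putting it together: 9-fluorodec-4-ene.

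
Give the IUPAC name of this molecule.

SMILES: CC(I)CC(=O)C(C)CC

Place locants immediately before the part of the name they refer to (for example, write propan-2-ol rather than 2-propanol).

The longest carbon chain that includes the carbonyl has 7 carbons, so the parent hydride is heptane.
The principal characteristic group is a ketone (C=O on an internal carbon), named with the suffix -one.
Number the chain so that the substituent locant set {2,5} is lower than {3,6} at the first point of difference.
This places the carbonyl at C-4; an iodo group at C-2; a methyl group at C-5.
The substituents are ordered alphabetically, ignoring any di-/tri- multipliers.
Assembling the pieces gives 2-iodo-5-methylheptan-4-one.

2-iodo-5-methylheptan-4-one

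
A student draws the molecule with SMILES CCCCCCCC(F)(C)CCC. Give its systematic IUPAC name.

4-fluoro-4-methylundecane

The parent chain contains 11 carbons (undecane).
The numbering direction is chosen so that the substituent locant set {4,4} is lower than {8,8} at the first point of difference.
With this numbering: a fluoro group at C-4; a methyl group at C-4.
The substituents are ordered alphabetically, ignoring any di-/tri- multipliers.
Assembling the pieces gives 4-fluoro-4-methylundecane.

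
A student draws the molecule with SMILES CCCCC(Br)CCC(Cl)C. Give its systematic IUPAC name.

The longest continuous carbon chain has 9 atoms, so the parent hydride is nonane.
The numbering direction is chosen so that the substituent locant set {2,5} is lower than {5,8} at the first point of difference.
That gives a bromo group at C-5; a chloro group at C-2.
Substituent prefixes are cited in alphabetical order (multiplying prefixes like di-/tri- are ignored for ordering).
Assembling the pieces gives 5-bromo-2-chlorononane.

5-bromo-2-chlorononane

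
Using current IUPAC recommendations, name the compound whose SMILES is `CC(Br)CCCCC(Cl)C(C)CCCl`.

9-bromo-1,4-dichloro-3-methyldecane

The longest carbon chain is 10 atoms: the parent is decane.
The numbering direction is chosen so that the substituent locant set {1,3,4,9} is lower than {2,7,8,10} at the first point of difference.
That gives a bromo group at C-9; chloro groups at C-1 and C-4; a methyl group at C-3.
The substituents are ordered alphabetically, ignoring any di-/tri- multipliers.
Putting it together: 9-bromo-1,4-dichloro-3-methyldecane.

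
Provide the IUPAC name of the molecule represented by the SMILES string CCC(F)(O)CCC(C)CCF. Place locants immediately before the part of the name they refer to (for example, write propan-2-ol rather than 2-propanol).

Counting along the main chain through the –OH group gives 8 carbons: the parent is octane.
The principal characteristic group is an alcohol (–OH), named with the suffix -ol.
Number the chain so that numbering from this end puts the hydroxyl group at C-3 rather than C-6.
This places the hydroxyl at C-3; fluoro groups at C-3 and C-8; a methyl group at C-6.
The substituents are ordered alphabetically, ignoring any di-/tri- multipliers.
The name is 3,8-difluoro-6-methyloctan-3-ol.

3,8-difluoro-6-methyloctan-3-ol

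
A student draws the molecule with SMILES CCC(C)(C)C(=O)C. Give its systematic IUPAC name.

3,3-dimethylpentan-2-one

The longest chain bearing the carbonyl is 5 carbons long (pentane).
The principal characteristic group is a ketone (C=O on an internal carbon), named with the suffix -one.
Choose the numbering such that numbering from this end puts the carbonyl group at C-2 rather than C-4.
That gives the carbonyl at C-2; two methyl groups at C-3.
Assembling the pieces gives 3,3-dimethylpentan-2-one.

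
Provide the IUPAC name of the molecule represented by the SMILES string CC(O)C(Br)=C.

Counting along the main chain through the –OH group and the multiple bond gives 4 carbons: the parent is butane.
The highest-priority functional group is an alcohol (–OH), so the name ends in -ol.
A C=C double bond in the chain gives the infix -ene-.
Number the chain so that numbering from this end puts the hydroxyl group at C-2 rather than C-3.
With this numbering: the hydroxyl at C-2; the double bond between C-3 and C-4; a bromo group at C-3.
Putting it together: 3-bromobut-3-en-2-ol.

3-bromobut-3-en-2-ol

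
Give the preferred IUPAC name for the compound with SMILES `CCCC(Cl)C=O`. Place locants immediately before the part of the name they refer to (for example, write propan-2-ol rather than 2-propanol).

The longest carbon chain that includes the –CHO group has 5 carbons, so the parent hydride is pentane.
The principal characteristic group is an aldehyde (terminal –CHO), named with the suffix -al.
Choose the numbering such that the aldehyde carbon is C-1 by definition.
With this numbering: a chloro group at C-2.
Putting it together: 2-chloropentanal.

2-chloropentanal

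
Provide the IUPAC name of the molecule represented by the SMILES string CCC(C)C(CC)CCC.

4-ethyl-3-methylheptane

The longest continuous carbon chain has 7 atoms, so the parent hydride is heptane.
Number the chain so that the substituent locant set {3,4} is lower than {4,5} at the first point of difference.
With this numbering: an ethyl group at C-4; a methyl group at C-3.
Prefixes are listed alphabetically: ethyl, methyl.
Assembling the pieces gives 4-ethyl-3-methylheptane.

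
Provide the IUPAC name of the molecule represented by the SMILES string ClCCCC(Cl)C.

The longest carbon chain is 5 atoms: the parent is pentane.
The numbering direction is chosen so that the substituent locant set {1,4} is lower than {2,5} at the first point of difference.
That gives chloro groups at C-1 and C-4.
Putting it together: 1,4-dichloropentane.

1,4-dichloropentane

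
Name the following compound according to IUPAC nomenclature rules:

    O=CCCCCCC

The longest carbon chain that includes the –CHO group has 7 carbons, so the parent hydride is heptane.
The principal characteristic group is an aldehyde (terminal –CHO), named with the suffix -al.
Number the chain so that the aldehyde carbon is C-1 by definition.
Putting it together: heptanal.

heptanal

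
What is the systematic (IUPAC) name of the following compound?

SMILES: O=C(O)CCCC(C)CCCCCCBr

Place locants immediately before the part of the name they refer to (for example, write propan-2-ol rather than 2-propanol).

The longest chain bearing the –COOH group is 11 carbons long (undecane).
A carboxylic acid (terminal –COOH) is the principal characteristic group, giving the suffix -oic acid.
The numbering direction is chosen so that the carboxylic acid carbon is C-1 by definition.
With this numbering: a bromo group at C-11; a methyl group at C-5.
Prefixes are listed alphabetically: bromo, methyl.
The name is 11-bromo-5-methylundecanoic acid.

11-bromo-5-methylundecanoic acid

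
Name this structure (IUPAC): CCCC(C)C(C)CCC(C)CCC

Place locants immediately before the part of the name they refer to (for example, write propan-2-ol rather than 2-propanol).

4,5,8-trimethylundecane

The parent chain contains 11 carbons (undecane).
Choose the numbering such that the substituent locant set {4,5,8} is lower than {4,7,8} at the first point of difference.
That gives methyl groups at C-4 and C-5 and C-8.
Assembling the pieces gives 4,5,8-trimethylundecane.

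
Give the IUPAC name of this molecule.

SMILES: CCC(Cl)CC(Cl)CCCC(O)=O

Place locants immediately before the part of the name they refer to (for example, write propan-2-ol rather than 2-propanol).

5,7-dichlorononanoic acid

The longest chain bearing the –COOH group is 9 carbons long (nonane).
A carboxylic acid (terminal –COOH) is the principal characteristic group, giving the suffix -oic acid.
Choose the numbering such that the carboxylic acid carbon is C-1 by definition.
With this numbering: chloro groups at C-5 and C-7.
Assembling the pieces gives 5,7-dichlorononanoic acid.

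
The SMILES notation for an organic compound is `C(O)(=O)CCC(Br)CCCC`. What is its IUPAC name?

The longest carbon chain that includes the –COOH group has 8 carbons, so the parent hydride is octane.
A carboxylic acid (terminal –COOH) is the principal characteristic group, giving the suffix -oic acid.
Number the chain so that the carboxylic acid carbon is C-1 by definition.
That gives a bromo group at C-4.
Assembling the pieces gives 4-bromooctanoic acid.

4-bromooctanoic acid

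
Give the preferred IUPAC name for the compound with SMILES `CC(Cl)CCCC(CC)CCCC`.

The longest continuous carbon chain has 10 atoms, so the parent hydride is decane.
The numbering direction is chosen so that the substituent locant set {2,6} is lower than {5,9} at the first point of difference.
This places a chloro group at C-2; an ethyl group at C-6.
The substituents are ordered alphabetically, ignoring any di-/tri- multipliers.
The name is 2-chloro-6-ethyldecane.

2-chloro-6-ethyldecane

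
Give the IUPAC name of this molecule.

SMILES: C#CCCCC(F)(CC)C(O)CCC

Counting along the main chain through the –OH group and the multiple bond gives 10 carbons: the parent is decane.
An alcohol (–OH) is the principal characteristic group, giving the suffix -ol.
A C≡C triple bond in the chain gives the infix -yne-.
The numbering direction is chosen so that numbering from this end puts the hydroxyl group at C-4 rather than C-7.
With this numbering: the hydroxyl at C-4; the triple bond between C-9 and C-10; an ethyl group at C-5; a fluoro group at C-5.
The substituents are ordered alphabetically, ignoring any di-/tri- multipliers.
Assembling the pieces gives 5-ethyl-5-fluorodec-9-yn-4-ol.

5-ethyl-5-fluorodec-9-yn-4-ol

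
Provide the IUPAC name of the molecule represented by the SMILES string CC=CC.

but-2-ene

Counting along the main chain through the multiple bond gives 4 carbons: the parent is butane.
A C=C double bond in the chain gives the infix -ene-.
The molecule is symmetric, so either numbering direction gives the same locants.
This places the double bond between C-2 and C-3.
Assembling the pieces gives but-2-ene.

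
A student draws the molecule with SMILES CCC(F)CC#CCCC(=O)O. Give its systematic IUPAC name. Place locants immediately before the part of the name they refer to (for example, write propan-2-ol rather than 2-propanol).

Counting along the main chain through the –COOH group and the multiple bond gives 9 carbons: the parent is nonane.
A carboxylic acid (terminal –COOH) is the principal characteristic group, giving the suffix -oic acid.
A C≡C triple bond in the chain gives the infix -yne-.
The numbering direction is chosen so that the carboxylic acid carbon is C-1 by definition.
That gives the triple bond between C-4 and C-5; a fluoro group at C-7.
The name is 7-fluoronon-4-ynoic acid.

7-fluoronon-4-ynoic acid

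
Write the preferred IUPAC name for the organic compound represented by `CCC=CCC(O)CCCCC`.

undec-3-en-6-ol

Counting along the main chain through the –OH group and the multiple bond gives 11 carbons: the parent is undecane.
An alcohol (–OH) is the principal characteristic group, giving the suffix -ol.
A C=C double bond in the chain gives the infix -ene-.
Number the chain so that numbering from this end puts the double bond at C-3 rather than C-8.
This places the hydroxyl at C-6; the double bond between C-3 and C-4.
Putting it together: undec-3-en-6-ol.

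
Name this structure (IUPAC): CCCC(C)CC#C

The longest carbon chain that includes the multiple bond has 7 carbons, so the parent hydride is heptane.
There is one C≡C triple bond, indicated by the ending -yne.
Number the chain so that numbering from this end puts the triple bond at C-1 rather than C-6.
This places the triple bond between C-1 and C-2; a methyl group at C-4.
Putting it together: 4-methylhept-1-yne.

4-methylhept-1-yne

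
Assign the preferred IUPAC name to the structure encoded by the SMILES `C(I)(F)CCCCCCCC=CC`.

The longest carbon chain that includes the multiple bond has 11 carbons, so the parent hydride is undecane.
There is one C=C double bond, indicated by the ending -ene.
The numbering direction is chosen so that numbering from this end puts the double bond at C-2 rather than C-9.
With this numbering: the double bond between C-2 and C-3; a fluoro group at C-11; an iodo group at C-11.
Substituent prefixes are cited in alphabetical order (multiplying prefixes like di-/tri- are ignored for ordering).
Assembling the pieces gives 11-fluoro-11-iodoundec-2-ene.

11-fluoro-11-iodoundec-2-ene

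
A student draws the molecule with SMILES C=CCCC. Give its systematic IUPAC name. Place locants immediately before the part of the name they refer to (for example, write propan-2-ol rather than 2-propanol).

pent-1-ene

The longest carbon chain that includes the multiple bond has 5 carbons, so the parent hydride is pentane.
There is one C=C double bond, indicated by the ending -ene.
Number the chain so that numbering from this end puts the double bond at C-1 rather than C-4.
That gives the double bond between C-1 and C-2.
The name is pent-1-ene.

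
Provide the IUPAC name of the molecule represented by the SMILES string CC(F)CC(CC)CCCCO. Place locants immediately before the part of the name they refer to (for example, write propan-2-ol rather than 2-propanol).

5-ethyl-7-fluorooctan-1-ol

The longest chain bearing the –OH group is 8 carbons long (octane).
The highest-priority functional group is an alcohol (–OH), so the name ends in -ol.
Choose the numbering such that numbering from this end puts the hydroxyl group at C-1 rather than C-8.
With this numbering: the hydroxyl at C-1; an ethyl group at C-5; a fluoro group at C-7.
The substituents are ordered alphabetically, ignoring any di-/tri- multipliers.
Assembling the pieces gives 5-ethyl-7-fluorooctan-1-ol.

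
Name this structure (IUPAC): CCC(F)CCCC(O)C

Counting along the main chain through the –OH group gives 8 carbons: the parent is octane.
The principal characteristic group is an alcohol (–OH), named with the suffix -ol.
The numbering direction is chosen so that numbering from this end puts the hydroxyl group at C-2 rather than C-7.
That gives the hydroxyl at C-2; a fluoro group at C-6.
The name is 6-fluorooctan-2-ol.

6-fluorooctan-2-ol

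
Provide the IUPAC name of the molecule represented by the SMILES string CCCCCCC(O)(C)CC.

3-methylnonan-3-ol

Counting along the main chain through the –OH group gives 9 carbons: the parent is nonane.
An alcohol (–OH) is the principal characteristic group, giving the suffix -ol.
Choose the numbering such that numbering from this end puts the hydroxyl group at C-3 rather than C-7.
This places the hydroxyl at C-3; a methyl group at C-3.
Putting it together: 3-methylnonan-3-ol.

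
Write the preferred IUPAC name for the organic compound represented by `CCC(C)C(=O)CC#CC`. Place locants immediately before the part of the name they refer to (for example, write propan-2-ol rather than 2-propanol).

3-methyloct-6-yn-4-one

The longest carbon chain that includes the carbonyl and the multiple bond has 8 carbons, so the parent hydride is octane.
A ketone (C=O on an internal carbon) is the principal characteristic group, giving the suffix -one.
The chain contains a C≡C triple bond, so the unsaturation ending is -yne.
The numbering direction is chosen so that numbering from this end puts the carbonyl group at C-4 rather than C-5.
With this numbering: the carbonyl at C-4; the triple bond between C-6 and C-7; a methyl group at C-3.
The name is 3-methyloct-6-yn-4-one.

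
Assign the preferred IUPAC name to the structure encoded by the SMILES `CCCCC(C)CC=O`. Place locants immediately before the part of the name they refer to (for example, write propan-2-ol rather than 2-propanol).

Counting along the main chain through the –CHO group gives 7 carbons: the parent is heptane.
The highest-priority functional group is an aldehyde (terminal –CHO), so the name ends in -al.
Number the chain so that the aldehyde carbon is C-1 by definition.
That gives a methyl group at C-3.
The name is 3-methylheptanal.

3-methylheptanal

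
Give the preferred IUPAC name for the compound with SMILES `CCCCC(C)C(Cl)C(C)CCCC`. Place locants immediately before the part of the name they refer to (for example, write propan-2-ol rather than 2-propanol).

6-chloro-5,7-dimethylundecane

The longest continuous carbon chain has 11 atoms, so the parent hydride is undecane.
The molecule is symmetric, so either numbering direction gives the same locants.
This places a chloro group at C-6; methyl groups at C-5 and C-7.
The substituents are ordered alphabetically, ignoring any di-/tri- multipliers.
Putting it together: 6-chloro-5,7-dimethylundecane.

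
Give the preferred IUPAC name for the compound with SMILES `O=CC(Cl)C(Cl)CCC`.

The longest carbon chain that includes the –CHO group has 6 carbons, so the parent hydride is hexane.
The principal characteristic group is an aldehyde (terminal –CHO), named with the suffix -al.
The numbering direction is chosen so that the aldehyde carbon is C-1 by definition.
This places chloro groups at C-2 and C-3.
Assembling the pieces gives 2,3-dichlorohexanal.

2,3-dichlorohexanal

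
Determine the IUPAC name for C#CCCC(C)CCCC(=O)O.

The longest chain bearing the –COOH group and the multiple bond is 9 carbons long (nonane).
The highest-priority functional group is a carboxylic acid (terminal –COOH), so the name ends in -oic acid.
The chain contains a C≡C triple bond, so the unsaturation ending is -yne.
Choose the numbering such that the carboxylic acid carbon is C-1 by definition.
This places the triple bond between C-8 and C-9; a methyl group at C-5.
Putting it together: 5-methylnon-8-ynoic acid.

5-methylnon-8-ynoic acid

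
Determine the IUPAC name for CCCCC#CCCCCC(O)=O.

undec-6-ynoic acid

Counting along the main chain through the –COOH group and the multiple bond gives 11 carbons: the parent is undecane.
A carboxylic acid (terminal –COOH) is the principal characteristic group, giving the suffix -oic acid.
A C≡C triple bond in the chain gives the infix -yne-.
Number the chain so that the carboxylic acid carbon is C-1 by definition.
That gives the triple bond between C-6 and C-7.
The name is undec-6-ynoic acid.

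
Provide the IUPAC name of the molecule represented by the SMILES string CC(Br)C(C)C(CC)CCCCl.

The longest carbon chain is 7 atoms: the parent is heptane.
The numbering direction is chosen so that the substituent locant set {1,4,5,6} is lower than {2,3,4,7} at the first point of difference.
This places a bromo group at C-6; a chloro group at C-1; an ethyl group at C-4; a methyl group at C-5.
Substituent prefixes are cited in alphabetical order (multiplying prefixes like di-/tri- are ignored for ordering).
Putting it together: 6-bromo-1-chloro-4-ethyl-5-methylheptane.

6-bromo-1-chloro-4-ethyl-5-methylheptane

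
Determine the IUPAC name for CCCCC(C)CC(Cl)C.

2-chloro-4-methyloctane

The parent chain contains 8 carbons (octane).
The numbering direction is chosen so that the substituent locant set {2,4} is lower than {5,7} at the first point of difference.
With this numbering: a chloro group at C-2; a methyl group at C-4.
The substituents are ordered alphabetically, ignoring any di-/tri- multipliers.
Assembling the pieces gives 2-chloro-4-methyloctane.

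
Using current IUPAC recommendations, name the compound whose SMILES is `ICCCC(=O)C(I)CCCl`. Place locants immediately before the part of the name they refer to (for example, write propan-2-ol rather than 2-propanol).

1-chloro-3,7-diiodoheptan-4-one

The longest carbon chain that includes the carbonyl has 7 carbons, so the parent hydride is heptane.
The highest-priority functional group is a ketone (C=O on an internal carbon), so the name ends in -one.
The numbering direction is chosen so that the substituent locant set {1,3,7} is lower than {1,5,7} at the first point of difference.
With this numbering: the carbonyl at C-4; a chloro group at C-1; iodo groups at C-3 and C-7.
Substituent prefixes are cited in alphabetical order (multiplying prefixes like di-/tri- are ignored for ordering).
Assembling the pieces gives 1-chloro-3,7-diiodoheptan-4-one.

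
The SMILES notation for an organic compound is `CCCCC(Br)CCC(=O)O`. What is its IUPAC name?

Counting along the main chain through the –COOH group gives 8 carbons: the parent is octane.
The highest-priority functional group is a carboxylic acid (terminal –COOH), so the name ends in -oic acid.
The numbering direction is chosen so that the carboxylic acid carbon is C-1 by definition.
This places a bromo group at C-4.
The name is 4-bromooctanoic acid.

4-bromooctanoic acid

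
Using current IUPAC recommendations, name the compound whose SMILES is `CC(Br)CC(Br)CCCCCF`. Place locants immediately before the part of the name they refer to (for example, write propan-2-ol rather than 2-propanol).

6,8-dibromo-1-fluorononane

The longest carbon chain is 9 atoms: the parent is nonane.
Number the chain so that the substituent locant set {1,6,8} is lower than {2,4,9} at the first point of difference.
This places bromo groups at C-6 and C-8; a fluoro group at C-1.
Prefixes are listed alphabetically: bromo, fluoro.
The name is 6,8-dibromo-1-fluorononane.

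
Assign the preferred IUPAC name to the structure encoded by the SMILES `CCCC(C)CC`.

The longest carbon chain is 6 atoms: the parent is hexane.
Choose the numbering such that the substituent locant set {3} is lower than {4} at the first point of difference.
With this numbering: a methyl group at C-3.
Putting it together: 3-methylhexane.

3-methylhexane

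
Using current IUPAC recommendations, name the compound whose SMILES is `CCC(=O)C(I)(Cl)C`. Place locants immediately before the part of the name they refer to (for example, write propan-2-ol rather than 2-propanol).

2-chloro-2-iodopentan-3-one

Counting along the main chain through the carbonyl gives 5 carbons: the parent is pentane.
The principal characteristic group is a ketone (C=O on an internal carbon), named with the suffix -one.
Choose the numbering such that the substituent locant set {2,2} is lower than {4,4} at the first point of difference.
This places the carbonyl at C-3; a chloro group at C-2; an iodo group at C-2.
Substituent prefixes are cited in alphabetical order (multiplying prefixes like di-/tri- are ignored for ordering).
The name is 2-chloro-2-iodopentan-3-one.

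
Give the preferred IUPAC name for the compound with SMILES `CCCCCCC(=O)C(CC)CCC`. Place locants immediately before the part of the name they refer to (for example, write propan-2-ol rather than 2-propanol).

4-ethylundecan-5-one

The longest carbon chain that includes the carbonyl has 11 carbons, so the parent hydride is undecane.
A ketone (C=O on an internal carbon) is the principal characteristic group, giving the suffix -one.
Choose the numbering such that numbering from this end puts the carbonyl group at C-5 rather than C-7.
This places the carbonyl at C-5; an ethyl group at C-4.
Putting it together: 4-ethylundecan-5-one.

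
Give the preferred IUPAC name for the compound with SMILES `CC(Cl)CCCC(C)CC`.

2-chloro-6-methyloctane

The longest continuous carbon chain has 8 atoms, so the parent hydride is octane.
Choose the numbering such that the substituent locant set {2,6} is lower than {3,7} at the first point of difference.
This places a chloro group at C-2; a methyl group at C-6.
Prefixes are listed alphabetically: chloro, methyl.
The name is 2-chloro-6-methyloctane.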